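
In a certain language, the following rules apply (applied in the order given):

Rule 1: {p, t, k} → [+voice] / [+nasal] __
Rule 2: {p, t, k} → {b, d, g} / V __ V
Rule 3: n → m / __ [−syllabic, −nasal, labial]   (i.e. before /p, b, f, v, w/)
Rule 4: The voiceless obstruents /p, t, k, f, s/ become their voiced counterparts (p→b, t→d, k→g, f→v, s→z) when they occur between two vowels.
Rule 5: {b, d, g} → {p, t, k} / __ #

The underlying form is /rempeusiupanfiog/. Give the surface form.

Rule 1 (post-nasal voicing): /p/ is a voiceless stop immediately after the nasal /m/, so it voices to [b]. /rempeusiupanfiog/ → rembeusiupanfiog.
Rule 2 (intervocalic voicing): /p/ is a voiceless stop between vowels /u/ and /a/, so it voices to [b]. /rembeusiupanfiog/ → rembeusiubanfiog.
Rule 3 (nasal place assimilation): /n/ precedes the labial consonant /f/, so it assimilates in place to [m]. /rembeusiubanfiog/ → rembeusiubamfiog.
Rule 4 (intervocalic voicing): /s/ is a voiceless obstruent between vowels /u/ and /i/, so it voices to [z]. /rembeusiubamfiog/ → rembeuziubamfiog.
Rule 5 (final devoicing): /g/ is a voiced stop in word-final position, so it devoices to [k]. /rembeuziubamfiog/ → rembeuziubamfiok.

rembeuziubamfiok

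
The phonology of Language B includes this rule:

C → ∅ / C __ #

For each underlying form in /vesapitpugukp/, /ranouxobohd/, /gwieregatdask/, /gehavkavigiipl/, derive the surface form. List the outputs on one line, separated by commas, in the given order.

/vesapitpugukp/: /p/ is the second consonant of a word-final cluster /kp/, so it deletes. → [vesapitpuguk].
/ranouxobohd/: /d/ is the second consonant of a word-final cluster /hd/, so it deletes. → [ranouxoboh].
/gwieregatdask/: /k/ is the second consonant of a word-final cluster /sk/, so it deletes. → [gwieregatdas].
/gehavkavigiipl/: /l/ is the second consonant of a word-final cluster /pl/, so it deletes. → [gehavkavigiip].

vesapitpuguk, ranouxoboh, gwieregatdas, gehavkavigiip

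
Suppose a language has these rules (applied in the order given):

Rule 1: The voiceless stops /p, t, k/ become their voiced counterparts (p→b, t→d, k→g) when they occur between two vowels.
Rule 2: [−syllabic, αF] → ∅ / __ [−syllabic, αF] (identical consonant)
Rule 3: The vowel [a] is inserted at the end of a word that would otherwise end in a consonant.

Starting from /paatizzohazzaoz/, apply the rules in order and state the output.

Rule 1 (intervocalic voicing): /t/ is a voiceless stop between vowels /a/ and /i/, so it voices to [d]. /paatizzohazzaoz/ → paadizzohazzaoz.
Rule 2 (degemination): /zz/ is a geminate; the first /z/ deletes. /zz/ is a geminate; the first /z/ deletes. /paadizzohazzaoz/ → paadizohazaoz.
Rule 3 (final a-epenthesis): the form ends in the consonant /z/, so [a] is inserted word-finally. /paadizohazaoz/ → paadizohazaoza.

paadizohazaoza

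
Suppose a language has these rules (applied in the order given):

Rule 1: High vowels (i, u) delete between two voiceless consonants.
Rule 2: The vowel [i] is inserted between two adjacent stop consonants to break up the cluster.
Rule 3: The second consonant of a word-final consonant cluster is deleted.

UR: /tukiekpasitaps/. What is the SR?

tikiekipastap

Rule 1 (high vowel syncope): /u/ is a high vowel flanked by voiceless consonants /t/ and /k/, so it deletes. /i/ is a high vowel flanked by voiceless consonants /s/ and /t/, so it deletes. /tukiekpasitaps/ → tkiekpastaps.
Rule 2 (stop-cluster i-epenthesis): /t/ and /k/ form a stop–stop cluster, so [i] is inserted between them. /k/ and /p/ form a stop–stop cluster, so [i] is inserted between them. /tkiekpastaps/ → tikiekipastaps.
Rule 3 (final cluster simplification): /s/ is the second consonant of a word-final cluster /ps/, so it deletes. /tikiekipastaps/ → tikiekipastap.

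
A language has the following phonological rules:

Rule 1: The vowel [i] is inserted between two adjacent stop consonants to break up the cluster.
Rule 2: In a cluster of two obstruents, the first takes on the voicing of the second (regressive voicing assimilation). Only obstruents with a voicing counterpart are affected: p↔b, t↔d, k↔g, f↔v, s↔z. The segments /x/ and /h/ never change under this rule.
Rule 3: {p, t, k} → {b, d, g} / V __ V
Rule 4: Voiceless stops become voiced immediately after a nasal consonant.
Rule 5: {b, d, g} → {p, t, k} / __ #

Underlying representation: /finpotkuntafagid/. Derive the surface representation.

finbodigundafagit

Rule 1 (stop-cluster i-epenthesis): /t/ and /k/ form a stop–stop cluster, so [i] is inserted between them. /finpotkuntafagid/ → finpotikuntafagid.
Rule 2 (regressive voicing assimilation): no segment meets the environment; /finpotikuntafagid/ is unchanged.
Rule 3 (intervocalic voicing): /t/ is a voiceless stop between vowels /o/ and /i/, so it voices to [d]. /k/ is a voiceless stop between vowels /i/ and /u/, so it voices to [g]. /finpotikuntafagid/ → finpodiguntafagid.
Rule 4 (post-nasal voicing): /p/ is a voiceless stop immediately after the nasal /n/, so it voices to [b]. /t/ is a voiceless stop immediately after the nasal /n/, so it voices to [d]. /finpodiguntafagid/ → finbodigundafagid.
Rule 5 (final devoicing): /d/ is a voiced stop in word-final position, so it devoices to [t]. /finbodigundafagid/ → finbodigundafagit.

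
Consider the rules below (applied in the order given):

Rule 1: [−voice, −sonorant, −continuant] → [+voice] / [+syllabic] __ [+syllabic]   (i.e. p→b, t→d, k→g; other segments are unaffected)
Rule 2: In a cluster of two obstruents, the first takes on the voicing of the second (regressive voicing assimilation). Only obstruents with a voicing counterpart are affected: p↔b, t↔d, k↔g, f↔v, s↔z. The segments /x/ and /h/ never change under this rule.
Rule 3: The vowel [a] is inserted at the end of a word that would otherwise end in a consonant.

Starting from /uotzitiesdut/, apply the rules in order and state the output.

uodzidiezduta

Rule 1 (intervocalic voicing): /t/ is a voiceless stop between vowels /i/ and /i/, so it voices to [d]. /uotzitiesdut/ → uotzidiesdut.
Rule 2 (regressive voicing assimilation): /t/ precedes the voiced obstruent /z/, so it voices to [d] by assimilation. /s/ precedes the voiced obstruent /d/, so it voices to [z] by assimilation. /uotzidiesdut/ → uodzidiezdut.
Rule 3 (final a-epenthesis): the form ends in the consonant /t/, so [a] is inserted word-finally. /uodzidiezdut/ → uodzidiezduta.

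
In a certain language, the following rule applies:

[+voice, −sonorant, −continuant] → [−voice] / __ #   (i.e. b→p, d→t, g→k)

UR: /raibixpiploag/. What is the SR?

Scanning /raibixpiploag/: /b/ at position 4 is not in the conditioning environment; /g/ is a voiced stop in word-final position, so it devoices to [k].
Result: [raibixpiploak].

raibixpiploak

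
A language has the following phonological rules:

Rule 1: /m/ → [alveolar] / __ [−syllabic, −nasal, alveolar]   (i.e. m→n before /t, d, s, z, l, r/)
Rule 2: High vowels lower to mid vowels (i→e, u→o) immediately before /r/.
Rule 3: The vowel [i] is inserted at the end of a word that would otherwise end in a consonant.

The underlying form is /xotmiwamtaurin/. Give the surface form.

Rule 1 (nasal place assimilation): /m/ precedes the alveolar consonant /t/, so it assimilates in place to [n]. /xotmiwamtaurin/ → xotmiwantaurin.
Rule 2 (pre-rhotic lowering): /u/ is a high vowel immediately before /r/, so it lowers to [o]. /xotmiwantaurin/ → xotmiwantaorin.
Rule 3 (final i-epenthesis): the form ends in the consonant /n/, so [i] is inserted word-finally. /xotmiwantaorin/ → xotmiwantaorini.

xotmiwantaorini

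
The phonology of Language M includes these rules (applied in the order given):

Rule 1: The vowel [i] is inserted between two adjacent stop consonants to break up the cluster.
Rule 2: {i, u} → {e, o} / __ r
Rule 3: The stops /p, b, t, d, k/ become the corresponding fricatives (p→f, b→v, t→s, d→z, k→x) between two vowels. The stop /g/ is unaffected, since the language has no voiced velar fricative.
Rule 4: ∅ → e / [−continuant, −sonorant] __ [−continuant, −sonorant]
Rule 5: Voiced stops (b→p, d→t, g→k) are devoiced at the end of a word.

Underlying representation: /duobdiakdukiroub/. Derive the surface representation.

duoviziaxizuxeroup

Rule 1 (stop-cluster i-epenthesis): /b/ and /d/ form a stop–stop cluster, so [i] is inserted between them. /k/ and /d/ form a stop–stop cluster, so [i] is inserted between them. /duobdiakdukiroub/ → duobidiakidukiroub.
Rule 2 (pre-rhotic lowering): /i/ is a high vowel immediately before /r/, so it lowers to [e]. /duobidiakidukiroub/ → duobidiakidukeroub.
Rule 3 (intervocalic spirantization): /b/ is a stop between vowels /o/ and /i/, so it spirantizes to the fricative [v]. /d/ is a stop between vowels /i/ and /i/, so it spirantizes to the fricative [z]. /k/ is a stop between vowels /a/ and /i/, so it spirantizes to the fricative [x]. /d/ is a stop between vowels /i/ and /u/, so it spirantizes to the fricative [z]. /k/ is a stop between vowels /u/ and /e/, so it spirantizes to the fricative [x]. /duobidiakidukeroub/ → duoviziaxizuxeroub.
Rule 4 (stop-cluster e-epenthesis): no segment meets the environment; /duoviziaxizuxeroub/ is unchanged.
Rule 5 (final devoicing): /b/ is a voiced stop in word-final position, so it devoices to [p]. /duoviziaxizuxeroub/ → duoviziaxizuxeroup.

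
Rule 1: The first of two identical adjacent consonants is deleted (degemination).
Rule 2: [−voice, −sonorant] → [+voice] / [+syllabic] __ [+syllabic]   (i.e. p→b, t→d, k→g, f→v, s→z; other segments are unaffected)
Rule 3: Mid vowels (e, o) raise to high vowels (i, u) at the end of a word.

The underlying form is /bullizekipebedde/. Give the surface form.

Rule 1 (degemination): /ll/ is a geminate; the first /l/ deletes. /dd/ is a geminate; the first /d/ deletes. /bullizekipebedde/ → bulizekipebede.
Rule 2 (intervocalic voicing): /k/ is a voiceless obstruent between vowels /e/ and /i/, so it voices to [g]. /p/ is a voiceless obstruent between vowels /i/ and /e/, so it voices to [b]. /bulizekipebede/ → bulizegibebede.
Rule 3 (final vowel raising): /e/ is a mid vowel in word-final position, so it raises to [i]. /bulizegibebede/ → bulizegibebedi.

bulizegibebedi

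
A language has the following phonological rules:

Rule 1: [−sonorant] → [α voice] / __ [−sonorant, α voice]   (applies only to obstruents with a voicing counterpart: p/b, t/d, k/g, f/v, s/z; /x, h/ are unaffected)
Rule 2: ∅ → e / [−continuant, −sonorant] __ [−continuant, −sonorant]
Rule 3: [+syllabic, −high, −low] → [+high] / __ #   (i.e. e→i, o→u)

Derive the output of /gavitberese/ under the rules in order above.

gavideberesi

Rule 1 (regressive voicing assimilation): /t/ precedes the voiced obstruent /b/, so it voices to [d] by assimilation. /gavitberese/ → gavidberese.
Rule 2 (stop-cluster e-epenthesis): /d/ and /b/ form a stop–stop cluster, so [e] is inserted between them. /gavidberese/ → gavideberese.
Rule 3 (final vowel raising): /e/ is a mid vowel in word-final position, so it raises to [i]. /gavideberese/ → gavideberesi.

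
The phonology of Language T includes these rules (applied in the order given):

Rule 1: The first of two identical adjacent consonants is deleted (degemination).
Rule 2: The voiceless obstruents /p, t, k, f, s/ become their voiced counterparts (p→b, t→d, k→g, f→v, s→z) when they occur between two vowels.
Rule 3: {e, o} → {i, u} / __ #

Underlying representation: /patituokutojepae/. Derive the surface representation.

Rule 1 (degemination): no segment meets the environment; /patituokutojepae/ is unchanged.
Rule 2 (intervocalic voicing): /t/ is a voiceless obstruent between vowels /a/ and /i/, so it voices to [d]. /t/ is a voiceless obstruent between vowels /i/ and /u/, so it voices to [d]. /k/ is a voiceless obstruent between vowels /o/ and /u/, so it voices to [g]. /t/ is a voiceless obstruent between vowels /u/ and /o/, so it voices to [d]. /p/ is a voiceless obstruent between vowels /e/ and /a/, so it voices to [b]. /patituokutojepae/ → padiduogudojebae.
Rule 3 (final vowel raising): /e/ is a mid vowel in word-final position, so it raises to [i]. /padiduogudojebae/ → padiduogudojebai.

padiduogudojebai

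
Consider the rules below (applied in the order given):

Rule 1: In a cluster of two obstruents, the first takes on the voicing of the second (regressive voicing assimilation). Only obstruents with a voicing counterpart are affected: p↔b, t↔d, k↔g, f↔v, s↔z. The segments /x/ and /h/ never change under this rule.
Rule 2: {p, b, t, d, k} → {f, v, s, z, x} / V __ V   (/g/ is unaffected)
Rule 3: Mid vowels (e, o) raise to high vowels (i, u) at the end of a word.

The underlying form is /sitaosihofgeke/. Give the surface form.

sisaosihovgexi

Rule 1 (regressive voicing assimilation): /f/ precedes the voiced obstruent /g/, so it voices to [v] by assimilation. /sitaosihofgeke/ → sitaosihovgeke.
Rule 2 (intervocalic spirantization): /t/ is a stop between vowels /i/ and /a/, so it spirantizes to the fricative [s]. /k/ is a stop between vowels /e/ and /e/, so it spirantizes to the fricative [x]. /sitaosihovgeke/ → sisaosihovgexe.
Rule 3 (final vowel raising): /e/ is a mid vowel in word-final position, so it raises to [i]. /sisaosihovgexe/ → sisaosihovgexi.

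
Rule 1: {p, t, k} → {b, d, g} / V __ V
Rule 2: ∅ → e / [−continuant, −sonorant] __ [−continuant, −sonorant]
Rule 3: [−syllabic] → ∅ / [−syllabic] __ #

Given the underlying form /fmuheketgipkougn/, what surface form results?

Rule 1 (intervocalic voicing): /k/ is a voiceless stop between vowels /e/ and /e/, so it voices to [g]. /fmuheketgipkougn/ → fmuhegetgipkougn.
Rule 2 (stop-cluster e-epenthesis): /t/ and /g/ form a stop–stop cluster, so [e] is inserted between them. /p/ and /k/ form a stop–stop cluster, so [e] is inserted between them. /fmuhegetgipkougn/ → fmuhegetegipekougn.
Rule 3 (final cluster simplification): /n/ is the second consonant of a word-final cluster /gn/, so it deletes. /fmuhegetegipekougn/ → fmuhegetegipekoug.

fmuhegetegipekoug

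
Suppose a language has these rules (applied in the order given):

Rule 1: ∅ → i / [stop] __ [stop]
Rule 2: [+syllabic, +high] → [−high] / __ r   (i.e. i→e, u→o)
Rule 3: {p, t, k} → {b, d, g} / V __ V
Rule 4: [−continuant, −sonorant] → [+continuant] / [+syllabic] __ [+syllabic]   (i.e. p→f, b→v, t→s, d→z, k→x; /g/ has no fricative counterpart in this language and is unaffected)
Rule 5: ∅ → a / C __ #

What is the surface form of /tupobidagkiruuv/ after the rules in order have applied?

Rule 1 (stop-cluster i-epenthesis): /g/ and /k/ form a stop–stop cluster, so [i] is inserted between them. /tupobidagkiruuv/ → tupobidagikiruuv.
Rule 2 (pre-rhotic lowering): /i/ is a high vowel immediately before /r/, so it lowers to [e]. /tupobidagikiruuv/ → tupobidagikeruuv.
Rule 3 (intervocalic voicing): /p/ is a voiceless stop between vowels /u/ and /o/, so it voices to [b]. /k/ is a voiceless stop between vowels /i/ and /e/, so it voices to [g]. /tupobidagikeruuv/ → tubobidagigeruuv.
Rule 4 (intervocalic spirantization): /b/ is a stop between vowels /u/ and /o/, so it spirantizes to the fricative [v]. /b/ is a stop between vowels /o/ and /i/, so it spirantizes to the fricative [v]. /d/ is a stop between vowels /i/ and /a/, so it spirantizes to the fricative [z]. /tubobidagigeruuv/ → tuvovizagigeruuv.
Rule 5 (final a-epenthesis): the form ends in the consonant /v/, so [a] is inserted word-finally. /tuvovizagigeruuv/ → tuvovizagigeruuva.

tuvovizagigeruuva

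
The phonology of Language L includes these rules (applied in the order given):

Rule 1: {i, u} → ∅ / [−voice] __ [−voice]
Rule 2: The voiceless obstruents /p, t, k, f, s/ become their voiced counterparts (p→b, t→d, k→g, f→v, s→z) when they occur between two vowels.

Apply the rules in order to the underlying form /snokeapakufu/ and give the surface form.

snogeabakfu

Rule 1 (high vowel syncope): /u/ is a high vowel flanked by voiceless consonants /k/ and /f/, so it deletes. /snokeapakufu/ → snokeapakfu.
Rule 2 (intervocalic voicing): /k/ is a voiceless obstruent between vowels /o/ and /e/, so it voices to [g]. /p/ is a voiceless obstruent between vowels /a/ and /a/, so it voices to [b]. /snokeapakfu/ → snogeabakfu.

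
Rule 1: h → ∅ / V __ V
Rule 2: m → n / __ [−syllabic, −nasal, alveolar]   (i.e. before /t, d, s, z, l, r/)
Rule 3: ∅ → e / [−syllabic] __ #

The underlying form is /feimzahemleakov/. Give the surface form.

Rule 1 (intervocalic h-deletion): /h/ occurs between vowels /a/ and /e/, so it deletes. /feimzahemleakov/ → feimzaemleakov.
Rule 2 (nasal place assimilation): /m/ precedes the alveolar consonant /z/, so it assimilates in place to [n]. /m/ precedes the alveolar consonant /l/, so it assimilates in place to [n]. /feimzaemleakov/ → feinzaenleakov.
Rule 3 (final e-epenthesis): the form ends in the consonant /v/, so [e] is inserted word-finally. /feinzaenleakov/ → feinzaenleakove.

feinzaenleakove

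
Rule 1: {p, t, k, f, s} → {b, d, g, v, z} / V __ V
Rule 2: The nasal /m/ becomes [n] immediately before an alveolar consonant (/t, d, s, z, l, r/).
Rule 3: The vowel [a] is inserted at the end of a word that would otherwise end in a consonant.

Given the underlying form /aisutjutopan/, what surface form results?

Rule 1 (intervocalic voicing): /s/ is a voiceless obstruent between vowels /i/ and /u/, so it voices to [z]. /t/ is a voiceless obstruent between vowels /u/ and /o/, so it voices to [d]. /p/ is a voiceless obstruent between vowels /o/ and /a/, so it voices to [b]. /aisutjutopan/ → aizutjudoban.
Rule 2 (nasal place assimilation): no segment meets the environment; /aizutjudoban/ is unchanged.
Rule 3 (final a-epenthesis): the form ends in the consonant /n/, so [a] is inserted word-finally. /aizutjudoban/ → aizutjudobana.

aizutjudobana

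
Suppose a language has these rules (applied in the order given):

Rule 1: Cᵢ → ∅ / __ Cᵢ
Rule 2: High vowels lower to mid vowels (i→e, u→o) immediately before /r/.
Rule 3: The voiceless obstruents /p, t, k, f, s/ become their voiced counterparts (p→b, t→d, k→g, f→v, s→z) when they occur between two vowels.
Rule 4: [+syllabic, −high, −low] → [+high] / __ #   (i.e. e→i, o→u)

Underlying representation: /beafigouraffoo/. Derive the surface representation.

Rule 1 (degemination): /ff/ is a geminate; the first /f/ deletes. /beafigouraffoo/ → beafigourafoo.
Rule 2 (pre-rhotic lowering): /u/ is a high vowel immediately before /r/, so it lowers to [o]. /beafigourafoo/ → beafigoorafoo.
Rule 3 (intervocalic voicing): /f/ is a voiceless obstruent between vowels /a/ and /i/, so it voices to [v]. /f/ is a voiceless obstruent between vowels /a/ and /o/, so it voices to [v]. /beafigoorafoo/ → beavigooravoo.
Rule 4 (final vowel raising): /o/ is a mid vowel in word-final position, so it raises to [u]. /beavigooravoo/ → beavigooravou.

beavigooravou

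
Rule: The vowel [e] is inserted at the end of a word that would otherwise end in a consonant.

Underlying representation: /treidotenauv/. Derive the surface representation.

treidotenauve

the form ends in the consonant /v/, so [e] is inserted word-finally.
Surface form: [treidotenauve].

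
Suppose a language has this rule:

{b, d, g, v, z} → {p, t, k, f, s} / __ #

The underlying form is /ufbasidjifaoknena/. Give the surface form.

No segment of /ufbasidjifaoknena/ meets the structural description of the rule, so the form surfaces unchanged.

ufbasidjifaoknena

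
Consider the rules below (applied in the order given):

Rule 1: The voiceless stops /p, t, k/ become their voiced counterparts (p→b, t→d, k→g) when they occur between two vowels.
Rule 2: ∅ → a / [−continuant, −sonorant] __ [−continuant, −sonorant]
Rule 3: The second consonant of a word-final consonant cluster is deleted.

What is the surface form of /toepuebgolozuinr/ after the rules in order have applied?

toebuebagolozuin

Rule 1 (intervocalic voicing): /p/ is a voiceless stop between vowels /e/ and /u/, so it voices to [b]. /toepuebgolozuinr/ → toebuebgolozuinr.
Rule 2 (stop-cluster a-epenthesis): /b/ and /g/ form a stop–stop cluster, so [a] is inserted between them. /toebuebgolozuinr/ → toebuebagolozuinr.
Rule 3 (final cluster simplification): /r/ is the second consonant of a word-final cluster /nr/, so it deletes. /toebuebagolozuinr/ → toebuebagolozuin.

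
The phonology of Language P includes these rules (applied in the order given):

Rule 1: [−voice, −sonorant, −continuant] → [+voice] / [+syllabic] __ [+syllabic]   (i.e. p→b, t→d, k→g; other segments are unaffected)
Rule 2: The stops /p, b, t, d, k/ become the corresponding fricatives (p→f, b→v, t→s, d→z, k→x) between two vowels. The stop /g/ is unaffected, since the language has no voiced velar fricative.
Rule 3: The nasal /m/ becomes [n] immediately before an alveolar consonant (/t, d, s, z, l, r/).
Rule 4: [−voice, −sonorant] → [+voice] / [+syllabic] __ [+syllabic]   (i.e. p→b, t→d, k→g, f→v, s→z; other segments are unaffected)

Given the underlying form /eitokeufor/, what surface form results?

eizogeuvor

Rule 1 (intervocalic voicing): /t/ is a voiceless stop between vowels /i/ and /o/, so it voices to [d]. /k/ is a voiceless stop between vowels /o/ and /e/, so it voices to [g]. /eitokeufor/ → eidogeufor.
Rule 2 (intervocalic spirantization): /d/ is a stop between vowels /i/ and /o/, so it spirantizes to the fricative [z]. /eidogeufor/ → eizogeufor.
Rule 3 (nasal place assimilation): no segment meets the environment; /eizogeufor/ is unchanged.
Rule 4 (intervocalic voicing): /f/ is a voiceless obstruent between vowels /u/ and /o/, so it voices to [v]. /eizogeufor/ → eizogeuvor.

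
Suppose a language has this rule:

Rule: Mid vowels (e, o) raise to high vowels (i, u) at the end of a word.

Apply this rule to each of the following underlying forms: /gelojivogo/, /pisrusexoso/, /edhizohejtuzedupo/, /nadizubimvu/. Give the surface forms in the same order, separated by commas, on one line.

gelojivogu, pisrusexosu, edhizohejtuzedupu, nadizubimvu

/gelojivogo/: /o/ is a mid vowel in word-final position, so it raises to [u]. → [gelojivogu].
/pisrusexoso/: /o/ is a mid vowel in word-final position, so it raises to [u]. → [pisrusexosu].
/edhizohejtuzedupo/: /o/ is a mid vowel in word-final position, so it raises to [u]. → [edhizohejtuzedupu].
/nadizubimvu/: the rule's environment is not met; surfaces unchanged as [nadizubimvu].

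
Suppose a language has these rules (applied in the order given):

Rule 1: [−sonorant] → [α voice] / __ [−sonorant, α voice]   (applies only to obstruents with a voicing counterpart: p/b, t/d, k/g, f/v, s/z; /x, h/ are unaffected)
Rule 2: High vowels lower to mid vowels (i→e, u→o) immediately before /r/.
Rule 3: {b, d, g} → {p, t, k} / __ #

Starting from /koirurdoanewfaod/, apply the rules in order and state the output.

Rule 1 (regressive voicing assimilation): no segment meets the environment; /koirurdoanewfaod/ is unchanged.
Rule 2 (pre-rhotic lowering): /i/ is a high vowel immediately before /r/, so it lowers to [e]. /u/ is a high vowel immediately before /r/, so it lowers to [o]. /koirurdoanewfaod/ → koerordoanewfaod.
Rule 3 (final devoicing): /d/ is a voiced stop in word-final position, so it devoices to [t]. /koerordoanewfaod/ → koerordoanewfaot.

koerordoanewfaot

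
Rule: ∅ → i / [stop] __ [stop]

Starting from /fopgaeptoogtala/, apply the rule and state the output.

fopigaepitoogitala

/p/ and /g/ form a stop–stop cluster, so [i] is inserted between them.
/p/ and /t/ form a stop–stop cluster, so [i] is inserted between them.
/g/ and /t/ form a stop–stop cluster, so [i] is inserted between them.
Surface form: [fopigaepitoogitala].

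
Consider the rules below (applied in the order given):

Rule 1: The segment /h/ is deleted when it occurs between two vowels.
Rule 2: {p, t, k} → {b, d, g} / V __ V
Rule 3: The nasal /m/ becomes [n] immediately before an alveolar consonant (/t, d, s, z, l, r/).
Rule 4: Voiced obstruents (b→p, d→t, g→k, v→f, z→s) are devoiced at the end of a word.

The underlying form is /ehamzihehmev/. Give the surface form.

eanziehmef

Rule 1 (intervocalic h-deletion): /h/ occurs between vowels /e/ and /a/, so it deletes. /h/ occurs between vowels /i/ and /e/, so it deletes. /ehamzihehmev/ → eamziehmev.
Rule 2 (intervocalic voicing): no segment meets the environment; /eamziehmev/ is unchanged.
Rule 3 (nasal place assimilation): /m/ precedes the alveolar consonant /z/, so it assimilates in place to [n]. /eamziehmev/ → eanziehmev.
Rule 4 (final devoicing): /v/ is a voiced obstruent in word-final position, so it devoices to [f]. /eanziehmev/ → eanziehmef.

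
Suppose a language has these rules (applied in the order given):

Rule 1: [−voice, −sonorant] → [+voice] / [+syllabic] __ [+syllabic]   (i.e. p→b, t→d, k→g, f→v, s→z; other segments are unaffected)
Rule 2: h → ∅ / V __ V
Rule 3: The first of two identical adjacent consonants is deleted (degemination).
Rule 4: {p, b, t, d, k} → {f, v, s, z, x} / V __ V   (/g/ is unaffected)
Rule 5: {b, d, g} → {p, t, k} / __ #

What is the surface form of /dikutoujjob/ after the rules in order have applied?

diguzoujop

Rule 1 (intervocalic voicing): /k/ is a voiceless obstruent between vowels /i/ and /u/, so it voices to [g]. /t/ is a voiceless obstruent between vowels /u/ and /o/, so it voices to [d]. /dikutoujjob/ → digudoujjob.
Rule 2 (intervocalic h-deletion): no segment meets the environment; /digudoujjob/ is unchanged.
Rule 3 (degemination): /jj/ is a geminate; the first /j/ deletes. /digudoujjob/ → digudoujob.
Rule 4 (intervocalic spirantization): /d/ is a stop between vowels /u/ and /o/, so it spirantizes to the fricative [z]. /digudoujob/ → diguzoujob.
Rule 5 (final devoicing): /b/ is a voiced stop in word-final position, so it devoices to [p]. /diguzoujob/ → diguzoujop.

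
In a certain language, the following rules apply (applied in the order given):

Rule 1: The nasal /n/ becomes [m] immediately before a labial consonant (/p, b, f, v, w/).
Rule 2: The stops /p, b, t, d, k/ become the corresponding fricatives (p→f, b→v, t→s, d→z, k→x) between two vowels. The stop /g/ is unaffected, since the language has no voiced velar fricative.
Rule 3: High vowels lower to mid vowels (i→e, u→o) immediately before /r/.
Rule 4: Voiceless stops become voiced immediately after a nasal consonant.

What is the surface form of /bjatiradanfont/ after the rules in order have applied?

Rule 1 (nasal place assimilation): /n/ precedes the labial consonant /f/, so it assimilates in place to [m]. /bjatiradanfont/ → bjatiradamfont.
Rule 2 (intervocalic spirantization): /t/ is a stop between vowels /a/ and /i/, so it spirantizes to the fricative [s]. /d/ is a stop between vowels /a/ and /a/, so it spirantizes to the fricative [z]. /bjatiradamfont/ → bjasirazamfont.
Rule 3 (pre-rhotic lowering): /i/ is a high vowel immediately before /r/, so it lowers to [e]. /bjasirazamfont/ → bjaserazamfont.
Rule 4 (post-nasal voicing): /t/ is a voiceless stop immediately after the nasal /n/, so it voices to [d]. /bjaserazamfont/ → bjaserazamfond.

bjaserazamfond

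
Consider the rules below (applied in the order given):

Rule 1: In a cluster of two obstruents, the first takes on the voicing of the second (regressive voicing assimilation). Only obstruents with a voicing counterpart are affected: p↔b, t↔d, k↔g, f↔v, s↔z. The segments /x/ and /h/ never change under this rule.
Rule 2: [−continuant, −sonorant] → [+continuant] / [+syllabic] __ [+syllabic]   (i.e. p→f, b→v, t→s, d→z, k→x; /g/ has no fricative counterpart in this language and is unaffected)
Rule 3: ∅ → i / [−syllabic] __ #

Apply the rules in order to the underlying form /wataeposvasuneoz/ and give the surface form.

Rule 1 (regressive voicing assimilation): /s/ precedes the voiced obstruent /v/, so it voices to [z] by assimilation. /wataeposvasuneoz/ → wataepozvasuneoz.
Rule 2 (intervocalic spirantization): /t/ is a stop between vowels /a/ and /a/, so it spirantizes to the fricative [s]. /p/ is a stop between vowels /e/ and /o/, so it spirantizes to the fricative [f]. /wataepozvasuneoz/ → wasaefozvasuneoz.
Rule 3 (final i-epenthesis): the form ends in the consonant /z/, so [i] is inserted word-finally. /wasaefozvasuneoz/ → wasaefozvasuneozi.

wasaefozvasuneozi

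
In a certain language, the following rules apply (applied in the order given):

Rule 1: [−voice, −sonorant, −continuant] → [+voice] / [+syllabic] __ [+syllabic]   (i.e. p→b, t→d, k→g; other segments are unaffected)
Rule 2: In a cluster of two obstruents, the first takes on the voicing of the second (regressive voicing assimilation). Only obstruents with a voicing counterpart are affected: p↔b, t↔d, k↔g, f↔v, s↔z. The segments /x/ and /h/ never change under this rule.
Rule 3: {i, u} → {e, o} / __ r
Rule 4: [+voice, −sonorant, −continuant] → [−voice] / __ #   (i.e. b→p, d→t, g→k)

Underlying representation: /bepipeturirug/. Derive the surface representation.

Rule 1 (intervocalic voicing): /p/ is a voiceless stop between vowels /e/ and /i/, so it voices to [b]. /p/ is a voiceless stop between vowels /i/ and /e/, so it voices to [b]. /t/ is a voiceless stop between vowels /e/ and /u/, so it voices to [d]. /bepipeturirug/ → bebibedurirug.
Rule 2 (regressive voicing assimilation): no segment meets the environment; /bebibedurirug/ is unchanged.
Rule 3 (pre-rhotic lowering): /u/ is a high vowel immediately before /r/, so it lowers to [o]. /i/ is a high vowel immediately before /r/, so it lowers to [e]. /bebibedurirug/ → bebibedorerug.
Rule 4 (final devoicing): /g/ is a voiced stop in word-final position, so it devoices to [k]. /bebibedorerug/ → bebibedoreruk.

bebibedoreruk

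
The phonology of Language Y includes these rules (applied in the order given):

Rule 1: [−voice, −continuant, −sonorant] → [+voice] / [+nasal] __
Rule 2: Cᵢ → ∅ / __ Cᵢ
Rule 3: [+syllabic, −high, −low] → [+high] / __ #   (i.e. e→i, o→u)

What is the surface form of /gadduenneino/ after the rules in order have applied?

Rule 1 (post-nasal voicing): no segment meets the environment; /gadduenneino/ is unchanged.
Rule 2 (degemination): /dd/ is a geminate; the first /d/ deletes. /nn/ is a geminate; the first /n/ deletes. /gadduenneino/ → gadueneino.
Rule 3 (final vowel raising): /o/ is a mid vowel in word-final position, so it raises to [u]. /gadueneino/ → gadueneinu.

gadueneinu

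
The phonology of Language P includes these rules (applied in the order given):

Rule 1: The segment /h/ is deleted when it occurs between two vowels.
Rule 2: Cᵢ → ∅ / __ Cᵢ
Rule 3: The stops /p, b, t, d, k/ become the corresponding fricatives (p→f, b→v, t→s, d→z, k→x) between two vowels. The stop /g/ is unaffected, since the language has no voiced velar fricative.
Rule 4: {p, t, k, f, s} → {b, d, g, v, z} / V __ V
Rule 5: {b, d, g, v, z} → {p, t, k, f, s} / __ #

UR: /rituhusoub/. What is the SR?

rizuuzoup

Rule 1 (intervocalic h-deletion): /h/ occurs between vowels /u/ and /u/, so it deletes. /rituhusoub/ → rituusoub.
Rule 2 (degemination): no segment meets the environment; /rituusoub/ is unchanged.
Rule 3 (intervocalic spirantization): /t/ is a stop between vowels /i/ and /u/, so it spirantizes to the fricative [s]. /rituusoub/ → risuusoub.
Rule 4 (intervocalic voicing): /s/ is a voiceless obstruent between vowels /i/ and /u/, so it voices to [z]. /s/ is a voiceless obstruent between vowels /u/ and /o/, so it voices to [z]. /risuusoub/ → rizuuzoub.
Rule 5 (final devoicing): /b/ is a voiced obstruent in word-final position, so it devoices to [p]. /rizuuzoub/ → rizuuzoup.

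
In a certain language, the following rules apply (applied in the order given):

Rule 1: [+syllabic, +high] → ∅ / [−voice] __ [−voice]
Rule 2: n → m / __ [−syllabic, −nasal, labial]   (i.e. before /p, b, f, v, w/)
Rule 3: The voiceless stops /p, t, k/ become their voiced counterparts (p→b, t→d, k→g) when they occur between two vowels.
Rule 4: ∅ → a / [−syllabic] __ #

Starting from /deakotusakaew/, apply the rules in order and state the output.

Rule 1 (high vowel syncope): /u/ is a high vowel flanked by voiceless consonants /t/ and /s/, so it deletes. /deakotusakaew/ → deakotsakaew.
Rule 2 (nasal place assimilation): no segment meets the environment; /deakotsakaew/ is unchanged.
Rule 3 (intervocalic voicing): /k/ is a voiceless stop between vowels /a/ and /o/, so it voices to [g]. /k/ is a voiceless stop between vowels /a/ and /a/, so it voices to [g]. /deakotsakaew/ → deagotsagaew.
Rule 4 (final a-epenthesis): the form ends in the consonant /w/, so [a] is inserted word-finally. /deagotsagaew/ → deagotsagaewa.

deagotsagaewa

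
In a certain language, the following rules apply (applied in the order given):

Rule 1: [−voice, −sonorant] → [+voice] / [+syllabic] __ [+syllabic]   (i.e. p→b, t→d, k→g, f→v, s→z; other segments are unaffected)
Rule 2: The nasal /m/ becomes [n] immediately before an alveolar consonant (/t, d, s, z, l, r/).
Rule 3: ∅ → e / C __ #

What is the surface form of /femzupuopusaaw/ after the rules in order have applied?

fenzubuobuzaawe

Rule 1 (intervocalic voicing): /p/ is a voiceless obstruent between vowels /u/ and /u/, so it voices to [b]. /p/ is a voiceless obstruent between vowels /o/ and /u/, so it voices to [b]. /s/ is a voiceless obstruent between vowels /u/ and /a/, so it voices to [z]. /femzupuopusaaw/ → femzubuobuzaaw.
Rule 2 (nasal place assimilation): /m/ precedes the alveolar consonant /z/, so it assimilates in place to [n]. /femzubuobuzaaw/ → fenzubuobuzaaw.
Rule 3 (final e-epenthesis): the form ends in the consonant /w/, so [e] is inserted word-finally. /fenzubuobuzaaw/ → fenzubuobuzaawe.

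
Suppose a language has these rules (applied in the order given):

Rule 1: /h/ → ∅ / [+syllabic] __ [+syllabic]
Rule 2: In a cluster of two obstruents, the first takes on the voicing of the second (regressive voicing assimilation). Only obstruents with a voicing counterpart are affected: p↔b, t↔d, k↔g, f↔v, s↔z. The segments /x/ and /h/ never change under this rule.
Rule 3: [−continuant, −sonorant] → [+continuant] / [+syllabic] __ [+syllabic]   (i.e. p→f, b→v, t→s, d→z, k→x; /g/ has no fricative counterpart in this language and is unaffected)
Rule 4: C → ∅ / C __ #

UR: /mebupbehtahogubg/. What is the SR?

Rule 1 (intervocalic h-deletion): /h/ occurs between vowels /a/ and /o/, so it deletes. /mebupbehtahogubg/ → mebupbehtaogubg.
Rule 2 (regressive voicing assimilation): /p/ precedes the voiced obstruent /b/, so it voices to [b] by assimilation. /mebupbehtaogubg/ → mebubbehtaogubg.
Rule 3 (intervocalic spirantization): /b/ is a stop between vowels /e/ and /u/, so it spirantizes to the fricative [v]. /mebubbehtaogubg/ → mevubbehtaogubg.
Rule 4 (final cluster simplification): /g/ is the second consonant of a word-final cluster /bg/, so it deletes. /mevubbehtaogubg/ → mevubbehtaogub.

mevubbehtaogub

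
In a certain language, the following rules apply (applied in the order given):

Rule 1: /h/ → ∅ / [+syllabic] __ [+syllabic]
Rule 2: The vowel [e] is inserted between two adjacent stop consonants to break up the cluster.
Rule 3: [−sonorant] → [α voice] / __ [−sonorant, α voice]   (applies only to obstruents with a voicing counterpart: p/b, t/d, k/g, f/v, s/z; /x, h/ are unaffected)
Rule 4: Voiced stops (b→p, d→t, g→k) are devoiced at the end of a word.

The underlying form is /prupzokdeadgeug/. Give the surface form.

prubzokedeadegeuk

Rule 1 (intervocalic h-deletion): no segment meets the environment; /prupzokdeadgeug/ is unchanged.
Rule 2 (stop-cluster e-epenthesis): /k/ and /d/ form a stop–stop cluster, so [e] is inserted between them. /d/ and /g/ form a stop–stop cluster, so [e] is inserted between them. /prupzokdeadgeug/ → prupzokedeadegeug.
Rule 3 (regressive voicing assimilation): /p/ precedes the voiced obstruent /z/, so it voices to [b] by assimilation. /prupzokedeadegeug/ → prubzokedeadegeug.
Rule 4 (final devoicing): /g/ is a voiced stop in word-final position, so it devoices to [k]. /prubzokedeadegeug/ → prubzokedeadegeuk.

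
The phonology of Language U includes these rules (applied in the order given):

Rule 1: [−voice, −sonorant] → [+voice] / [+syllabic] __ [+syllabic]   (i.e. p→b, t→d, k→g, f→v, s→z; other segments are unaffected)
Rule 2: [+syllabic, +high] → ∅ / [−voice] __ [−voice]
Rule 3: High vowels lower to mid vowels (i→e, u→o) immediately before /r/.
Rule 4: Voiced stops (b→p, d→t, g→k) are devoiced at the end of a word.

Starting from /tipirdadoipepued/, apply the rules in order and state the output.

Rule 1 (intervocalic voicing): /p/ is a voiceless obstruent between vowels /i/ and /i/, so it voices to [b]. /p/ is a voiceless obstruent between vowels /i/ and /e/, so it voices to [b]. /p/ is a voiceless obstruent between vowels /e/ and /u/, so it voices to [b]. /tipirdadoipepued/ → tibirdadoibebued.
Rule 2 (high vowel syncope): no segment meets the environment; /tibirdadoibebued/ is unchanged.
Rule 3 (pre-rhotic lowering): /i/ is a high vowel immediately before /r/, so it lowers to [e]. /tibirdadoibebued/ → tiberdadoibebued.
Rule 4 (final devoicing): /d/ is a voiced stop in word-final position, so it devoices to [t]. /tiberdadoibebued/ → tiberdadoibebuet.

tiberdadoibebuet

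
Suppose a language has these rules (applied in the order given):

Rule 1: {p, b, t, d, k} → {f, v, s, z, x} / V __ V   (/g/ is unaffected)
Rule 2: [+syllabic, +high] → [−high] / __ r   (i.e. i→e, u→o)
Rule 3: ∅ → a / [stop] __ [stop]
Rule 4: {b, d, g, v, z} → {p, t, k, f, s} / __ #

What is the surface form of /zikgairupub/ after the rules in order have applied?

zikagaerufup

Rule 1 (intervocalic spirantization): /p/ is a stop between vowels /u/ and /u/, so it spirantizes to the fricative [f]. /zikgairupub/ → zikgairufub.
Rule 2 (pre-rhotic lowering): /i/ is a high vowel immediately before /r/, so it lowers to [e]. /zikgairufub/ → zikgaerufub.
Rule 3 (stop-cluster a-epenthesis): /k/ and /g/ form a stop–stop cluster, so [a] is inserted between them. /zikgaerufub/ → zikagaerufub.
Rule 4 (final devoicing): /b/ is a voiced obstruent in word-final position, so it devoices to [p]. /zikagaerufub/ → zikagaerufup.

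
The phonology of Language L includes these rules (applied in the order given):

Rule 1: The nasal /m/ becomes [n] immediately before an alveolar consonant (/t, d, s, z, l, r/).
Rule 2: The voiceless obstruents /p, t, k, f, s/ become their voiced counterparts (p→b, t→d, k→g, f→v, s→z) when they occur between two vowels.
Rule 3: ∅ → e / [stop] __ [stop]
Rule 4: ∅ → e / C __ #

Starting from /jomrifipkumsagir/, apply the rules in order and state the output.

Rule 1 (nasal place assimilation): /m/ precedes the alveolar consonant /r/, so it assimilates in place to [n]. /m/ precedes the alveolar consonant /s/, so it assimilates in place to [n]. /jomrifipkumsagir/ → jonrifipkunsagir.
Rule 2 (intervocalic voicing): /f/ is a voiceless obstruent between vowels /i/ and /i/, so it voices to [v]. /jonrifipkunsagir/ → jonrivipkunsagir.
Rule 3 (stop-cluster e-epenthesis): /p/ and /k/ form a stop–stop cluster, so [e] is inserted between them. /jonrivipkunsagir/ → jonrivipekunsagir.
Rule 4 (final e-epenthesis): the form ends in the consonant /r/, so [e] is inserted word-finally. /jonrivipekunsagir/ → jonrivipekunsagire.

jonrivipekunsagire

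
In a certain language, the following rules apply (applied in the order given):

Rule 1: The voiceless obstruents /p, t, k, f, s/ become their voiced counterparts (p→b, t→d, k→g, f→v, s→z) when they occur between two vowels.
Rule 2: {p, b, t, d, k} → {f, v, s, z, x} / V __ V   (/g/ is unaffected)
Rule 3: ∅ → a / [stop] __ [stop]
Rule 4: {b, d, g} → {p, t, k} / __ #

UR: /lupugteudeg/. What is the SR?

Rule 1 (intervocalic voicing): /p/ is a voiceless obstruent between vowels /u/ and /u/, so it voices to [b]. /lupugteudeg/ → lubugteudeg.
Rule 2 (intervocalic spirantization): /b/ is a stop between vowels /u/ and /u/, so it spirantizes to the fricative [v]. /d/ is a stop between vowels /u/ and /e/, so it spirantizes to the fricative [z]. /lubugteudeg/ → luvugteuzeg.
Rule 3 (stop-cluster a-epenthesis): /g/ and /t/ form a stop–stop cluster, so [a] is inserted between them. /luvugteuzeg/ → luvugateuzeg.
Rule 4 (final devoicing): /g/ is a voiced stop in word-final position, so it devoices to [k]. /luvugateuzeg/ → luvugateuzek.

luvugateuzek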